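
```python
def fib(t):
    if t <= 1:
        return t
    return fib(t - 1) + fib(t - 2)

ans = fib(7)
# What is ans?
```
Call trace (a repeated sub-call is expanded the first time; later identical calls just restate its return value):
fib(t=7)
  fib(t=6)
    fib(t=5)
      fib(t=4)
        fib(t=3)
          fib(t=2)
            fib(t=1)
            -> return 1
            fib(t=0)
            -> return 0
          -> return 1
          fib(t=1)
          -> return 1
        -> return 2
        fib(t=2) -> return 1  (same call as traced above)
      -> return 3
      fib(t=3) -> return 2  (same call as traced above)
    -> return 5
    fib(t=4) -> return 3  (same call as traced above)
  -> return 8
  fib(t=5) -> return 5  (same call as traced above)
-> return 13

Final answer: 13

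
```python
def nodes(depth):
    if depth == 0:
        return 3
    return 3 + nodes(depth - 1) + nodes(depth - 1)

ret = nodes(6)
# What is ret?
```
Call trace (a repeated sub-call is expanded the first time; later identical calls just restate its return value):
nodes(depth=6)
  nodes(depth=5)
    nodes(depth=4)
      nodes(depth=3)
        nodes(depth=2)
          nodes(depth=1)
            nodes(depth=0)
            -> return 3
            nodes(depth=0)
            -> return 3
          -> return 9
          nodes(depth=1) -> return 9  (same call as traced above)
        -> return 21
        nodes(depth=2) -> return 21  (same call as traced above)
      -> return 45
      nodes(depth=3) -> return 45  (same call as traced above)
    -> return 93
    nodes(depth=4) -> return 93  (same call as traced above)
  -> return 189
  nodes(depth=5) -> return 189  (same call as traced above)
-> return 381

Final answer: 381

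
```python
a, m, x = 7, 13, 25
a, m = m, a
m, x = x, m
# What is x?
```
Trace:
  a=7, m=13, x=25
  a=13, m=7, x=25
  a=13, m=25, x=7

Final answer: 7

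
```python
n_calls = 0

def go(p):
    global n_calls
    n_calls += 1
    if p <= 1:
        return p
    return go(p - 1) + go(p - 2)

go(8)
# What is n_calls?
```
Call trace (a repeated sub-call is expanded the first time; later identical calls just restate its return value):
go(p=8)
  go(p=7)
    go(p=6)
      go(p=5)
        go(p=4)
          go(p=3)
            go(p=2)
              go(p=1)
              -> return 1
              go(p=0)
              -> return 0
            -> return 1
            go(p=1)
            -> return 1
          -> return 2
          go(p=2) -> return 1  (same call as traced above)
        -> return 3
        go(p=3) -> return 2  (same call as traced above)
      -> return 5
      go(p=4) -> return 3  (same call as traced above)
    -> return 8
    go(p=5) -> return 5  (same call as traced above)
  -> return 13
  go(p=6) -> return 8  (same call as traced above)
-> return 21

n_calls is incremented once per call, so count the calls in each subtree. Let C(p) = number of calls made by go(p).
C(0) = C(1) = 1 (base case, no recursion); C(p) = 1 + C(p - 1) + C(p - 2) otherwise.
C(2) = 1 + C(1) + C(0) = 1 + 1 + 1 = 3
C(3) = 1 + C(2) + C(1) = 1 + 3 + 1 = 5
C(4) = 1 + C(3) + C(2) = 1 + 5 + 3 = 9
C(5) = 1 + C(4) + C(3) = 1 + 9 + 5 = 15
C(6) = 1 + C(5) + C(4) = 1 + 15 + 9 = 25
C(7) = 1 + C(6) + C(5) = 1 + 25 + 15 = 41
C(8) = 1 + C(7) + C(6) = 1 + 41 + 25 = 67
n_calls = C(8) = 67

Final answer: 67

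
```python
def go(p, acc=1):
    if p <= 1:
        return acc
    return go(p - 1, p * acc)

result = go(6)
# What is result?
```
Call trace:
go(p=6, acc=1)
  go(p=5, acc=6)
    go(p=4, acc=30)
      go(p=3, acc=120)
        go(p=2, acc=360)
          go(p=1, acc=720)
          -> return 720
        -> return 720
      -> return 720
    -> return 720
  -> return 720
-> return 720

Final answer: 720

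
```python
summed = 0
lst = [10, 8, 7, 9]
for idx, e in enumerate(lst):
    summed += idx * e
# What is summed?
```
Trace:
  summed=0
  summed=0, idx=0, e=10
  summed=8, idx=1, e=8
  summed=22, idx=2, e=7
  summed=49, idx=3, e=9

Final answer: 49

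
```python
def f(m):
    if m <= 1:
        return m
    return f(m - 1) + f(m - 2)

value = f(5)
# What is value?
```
Call trace (a repeated sub-call is expanded the first time; later identical calls just restate its return value):
f(m=5)
  f(m=4)
    f(m=3)
      f(m=2)
        f(m=1)
        -> return 1
        f(m=0)
        -> return 0
      -> return 1
      f(m=1)
      -> return 1
    -> return 2
    f(m=2) -> return 1  (same call as traced above)
  -> return 3
  f(m=3) -> return 2  (same call as traced above)
-> return 5

Final answer: 5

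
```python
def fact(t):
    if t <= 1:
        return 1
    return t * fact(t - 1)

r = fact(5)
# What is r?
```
Call trace:
fact(t=5)
  fact(t=4)
    fact(t=3)
      fact(t=2)
        fact(t=1)
        -> return 1
      -> return 2
    -> return 6
  -> return 24
-> return 120

Final answer: 120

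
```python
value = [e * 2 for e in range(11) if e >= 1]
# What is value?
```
Trace:
  e=0
  e=1
  e=2
  e=3
  e=4
  e=5
  e=6
  e=7
  e=8
  e=9
  e=10
  value=[2, 4, 6, 8, 10, 12, 14, 16, 18, 20]

Final answer: [2, 4, 6, 8, 10, 12, 14, 16, 18, 20]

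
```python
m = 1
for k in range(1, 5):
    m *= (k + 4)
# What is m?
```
Trace:
  m=1
  m=5, k=1
  m=30, k=2
  m=210, k=3
  m=1680, k=4

Final answer: 1680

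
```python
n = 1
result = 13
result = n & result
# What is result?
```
Trace:
  n=1
  n=1, result=13
  n=1, result=1

Final answer: 1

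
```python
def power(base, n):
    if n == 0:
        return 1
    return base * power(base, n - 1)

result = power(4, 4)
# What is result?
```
Call trace:
power(base=4, n=4)
  power(base=4, n=3)
    power(base=4, n=2)
      power(base=4, n=1)
        power(base=4, n=0)
        -> return 1
      -> return 4
    -> return 16
  -> return 64
-> return 256

Final answer: 256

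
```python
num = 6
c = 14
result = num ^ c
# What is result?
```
Trace:
  num=6
  num=6, c=14
  num=6, c=14, result=8

Final answer: 8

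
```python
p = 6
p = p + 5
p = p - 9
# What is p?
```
Trace:
  p=6
  p=11
  p=2

Final answer: 2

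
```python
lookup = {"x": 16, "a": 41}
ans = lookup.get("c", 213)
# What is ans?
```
Trace:
  lookup={'x': 16, 'a': 41}
  lookup={'x': 16, 'a': 41}, ans=213

Final answer: 213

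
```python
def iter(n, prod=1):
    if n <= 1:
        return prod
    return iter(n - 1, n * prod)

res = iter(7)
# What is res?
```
Call trace:
iter(n=7, prod=1)
  iter(n=6, prod=7)
    iter(n=5, prod=42)
      iter(n=4, prod=210)
        iter(n=3, prod=840)
          iter(n=2, prod=2520)
            iter(n=1, prod=5040)
            -> return 5040
          -> return 5040
        -> return 5040
      -> return 5040
    -> return 5040
  -> return 5040
-> return 5040

Final answer: 5040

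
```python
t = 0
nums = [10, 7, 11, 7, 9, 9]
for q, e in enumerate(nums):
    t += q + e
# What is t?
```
Trace:
  t=0
  t=10, q=0, e=10
  t=18, q=1, e=7
  t=31, q=2, e=11
  t=41, q=3, e=7
  t=54, q=4, e=9
  t=68, q=5, e=9

Final answer: 68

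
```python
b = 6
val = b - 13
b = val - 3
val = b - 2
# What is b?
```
Trace:
  b=6
  b=6, val=-7
  b=-10, val=-7
  b=-10, val=-12

Final answer: -10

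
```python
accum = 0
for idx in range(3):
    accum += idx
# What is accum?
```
Trace:
  accum=0
  accum=0, idx=0
  accum=1, idx=1
  accum=3, idx=2

Final answer: 3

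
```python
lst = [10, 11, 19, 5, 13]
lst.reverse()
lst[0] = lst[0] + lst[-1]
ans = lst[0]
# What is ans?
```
Trace:
  lst=[10, 11, 19, 5, 13]
  lst=[13, 5, 19, 11, 10]
  lst=[23, 5, 19, 11, 10]
  lst=[23, 5, 19, 11, 10], ans=23

Final answer: 23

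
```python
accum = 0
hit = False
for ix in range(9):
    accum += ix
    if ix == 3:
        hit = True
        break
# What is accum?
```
Trace:
  accum=0
  accum=0, hit=False
  accum=0, hit=False, ix=0
  accum=1, hit=False, ix=1
  accum=3, hit=False, ix=2
  accum=6, hit=True, ix=3

Final answer: 6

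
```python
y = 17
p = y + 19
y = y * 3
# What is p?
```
Trace:
  y=17
  y=17, p=36
  y=51, p=36

Final answer: 36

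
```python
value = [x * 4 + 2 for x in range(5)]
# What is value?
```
Trace:
  x=0
  x=1
  x=2
  x=3
  x=4
  value=[2, 6, 10, 14, 18]

Final answer: [2, 6, 10, 14, 18]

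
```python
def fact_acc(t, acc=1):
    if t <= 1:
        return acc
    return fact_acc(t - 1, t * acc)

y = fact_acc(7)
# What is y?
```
Call trace:
fact_acc(t=7, acc=1)
  fact_acc(t=6, acc=7)
    fact_acc(t=5, acc=42)
      fact_acc(t=4, acc=210)
        fact_acc(t=3, acc=840)
          fact_acc(t=2, acc=2520)
            fact_acc(t=1, acc=5040)
            -> return 5040
          -> return 5040
        -> return 5040
      -> return 5040
    -> return 5040
  -> return 5040
-> return 5040

Final answer: 5040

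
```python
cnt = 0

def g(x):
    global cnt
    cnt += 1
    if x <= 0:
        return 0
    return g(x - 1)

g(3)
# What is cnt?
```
Call trace:
g(x=3)
  g(x=2)
    g(x=1)
      g(x=0)
      -> return 0
    -> return 0
  -> return 0
-> return 0

cnt is incremented once per call. g is entered once for each x = 3, 2, 1, 0 (the x <= 0 call returns without recursing), i.e. 3 + 1 calls.
cnt = 4

Final answer: 4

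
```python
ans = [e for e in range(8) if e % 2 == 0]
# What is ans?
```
Trace:
  e=0
  e=1
  e=2
  e=3
  e=4
  e=5
  e=6
  e=7
  ans=[0, 2, 4, 6]

Final answer: [0, 2, 4, 6]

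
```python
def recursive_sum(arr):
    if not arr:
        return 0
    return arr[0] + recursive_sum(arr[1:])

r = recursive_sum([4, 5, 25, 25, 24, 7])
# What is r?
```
Call trace:
recursive_sum(arr=[4, 5, 25, 25, 24, 7])
  recursive_sum(arr=[5, 25, 25, 24, 7])
    recursive_sum(arr=[25, 25, 24, 7])
      recursive_sum(arr=[25, 24, 7])
        recursive_sum(arr=[24, 7])
          recursive_sum(arr=[7])
            recursive_sum(arr=[])
            -> return 0
          -> return 7
        -> return 31
      -> return 56
    -> return 81
  -> return 86
-> return 90

Final answer: 90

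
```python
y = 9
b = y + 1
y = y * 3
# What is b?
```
Trace:
  y=9
  y=9, b=10
  y=27, b=10

Final answer: 10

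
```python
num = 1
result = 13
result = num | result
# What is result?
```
Trace:
  num=1
  num=1, result=13
  num=1, result=13

Final answer: 13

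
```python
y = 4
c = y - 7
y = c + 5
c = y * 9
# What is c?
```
Trace:
  y=4
  y=4, c=-3
  y=2, c=-3
  y=2, c=18

Final answer: 18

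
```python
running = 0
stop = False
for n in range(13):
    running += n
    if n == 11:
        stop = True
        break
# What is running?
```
Trace:
  running=0
  running=0, stop=False
  running=0, stop=False, n=0
  running=1, stop=False, n=1
  running=3, stop=False, n=2
  running=6, stop=False, n=3
  running=10, stop=False, n=4
  running=15, stop=False, n=5
  running=21, stop=False, n=6
  running=28, stop=False, n=7
  running=36, stop=False, n=8
  running=45, stop=False, n=9
  running=55, stop=False, n=10
  running=66, stop=True, n=11

Final answer: 66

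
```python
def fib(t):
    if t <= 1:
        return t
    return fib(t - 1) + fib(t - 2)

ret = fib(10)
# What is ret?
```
Call trace (a repeated sub-call is expanded the first time; later identical calls just restate its return value):
fib(t=10)
  fib(t=9)
    fib(t=8)
      fib(t=7)
        fib(t=6)
          fib(t=5)
            fib(t=4)
              fib(t=3)
                fib(t=2)
                  fib(t=1)
                  -> return 1
                  fib(t=0)
                  -> return 0
                -> return 1
                fib(t=1)
                -> return 1
              -> return 2
              fib(t=2) -> return 1  (same call as traced above)
            -> return 3
            fib(t=3) -> return 2  (same call as traced above)
          -> return 5
          fib(t=4) -> return 3  (same call as traced above)
        -> return 8
        fib(t=5) -> return 5  (same call as traced above)
      -> return 13
      fib(t=6) -> return 8  (same call as traced above)
    -> return 21
    fib(t=7) -> return 13  (same call as traced above)
  -> return 34
  fib(t=8) -> return 21  (same call as traced above)
-> return 55

Final answer: 55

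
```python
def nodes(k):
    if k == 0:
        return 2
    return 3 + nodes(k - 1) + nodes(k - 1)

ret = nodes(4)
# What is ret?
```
Call trace (a repeated sub-call is expanded the first time; later identical calls just restate its return value):
nodes(k=4)
  nodes(k=3)
    nodes(k=2)
      nodes(k=1)
        nodes(k=0)
        -> return 2
        nodes(k=0)
        -> return 2
      -> return 7
      nodes(k=1) -> return 7  (same call as traced above)
    -> return 17
    nodes(k=2) -> return 17  (same call as traced above)
  -> return 37
  nodes(k=3) -> return 37  (same call as traced above)
-> return 77

Final answer: 77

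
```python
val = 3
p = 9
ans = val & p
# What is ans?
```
Trace:
  val=3
  val=3, p=9
  val=3, p=9, ans=1

Final answer: 1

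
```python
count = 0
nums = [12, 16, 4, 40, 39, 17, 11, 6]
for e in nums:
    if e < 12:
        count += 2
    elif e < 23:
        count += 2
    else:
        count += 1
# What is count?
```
Trace:
  count=0
  count=2, e=12
  count=4, e=16
  count=6, e=4
  count=7, e=40
  count=8, e=39
  count=10, e=17
  count=12, e=11
  count=14, e=6

Final answer: 14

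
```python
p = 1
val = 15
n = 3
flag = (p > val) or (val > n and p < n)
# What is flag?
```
Trace:
  p=1
  p=1, val=15
  p=1, val=15, n=3
  p=1, val=15, n=3, flag=True

Final answer: True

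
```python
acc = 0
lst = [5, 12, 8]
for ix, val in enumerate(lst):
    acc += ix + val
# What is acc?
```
Trace:
  acc=0
  acc=5, ix=0, val=5
  acc=18, ix=1, val=12
  acc=28, ix=2, val=8

Final answer: 28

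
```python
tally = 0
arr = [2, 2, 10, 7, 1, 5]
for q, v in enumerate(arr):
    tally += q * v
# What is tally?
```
Trace:
  tally=0
  tally=0, q=0, v=2
  tally=2, q=1, v=2
  tally=22, q=2, v=10
  tally=43, q=3, v=7
  tally=47, q=4, v=1
  tally=72, q=5, v=5

Final answer: 72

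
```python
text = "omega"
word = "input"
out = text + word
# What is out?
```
Trace:
  text='omega'
  text='omega', word='input'
  text='omega', word='input', out='omegainput'

Final answer: 'omegainput'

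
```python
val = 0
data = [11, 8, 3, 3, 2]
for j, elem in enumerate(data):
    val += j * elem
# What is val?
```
Trace:
  val=0
  val=0, j=0, elem=11
  val=8, j=1, elem=8
  val=14, j=2, elem=3
  val=23, j=3, elem=3
  val=31, j=4, elem=2

Final answer: 31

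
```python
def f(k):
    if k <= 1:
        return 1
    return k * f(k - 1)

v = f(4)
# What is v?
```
Call trace:
f(k=4)
  f(k=3)
    f(k=2)
      f(k=1)
      -> return 1
    -> return 2
  -> return 6
-> return 24

Final answer: 24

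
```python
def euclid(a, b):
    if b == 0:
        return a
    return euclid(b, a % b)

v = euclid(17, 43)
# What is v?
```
Call trace:
euclid(a=17, b=43)
  euclid(a=43, b=17)
    euclid(a=17, b=9)
      euclid(a=9, b=8)
        euclid(a=8, b=1)
          euclid(a=1, b=0)
          -> return 1
        -> return 1
      -> return 1
    -> return 1
  -> return 1
-> return 1

Final answer: 1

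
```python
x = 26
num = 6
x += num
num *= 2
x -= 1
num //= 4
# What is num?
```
Trace:
  x=26
  x=26, num=6
  x=32, num=6
  x=32, num=12
  x=31, num=12
  x=31, num=3

Final answer: 3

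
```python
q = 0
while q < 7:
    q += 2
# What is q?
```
Trace:
  q=0
  q=2
  q=4
  q=6
  q=8

Final answer: 8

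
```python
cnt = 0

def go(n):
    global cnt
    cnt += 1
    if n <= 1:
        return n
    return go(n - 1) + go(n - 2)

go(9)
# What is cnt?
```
Call trace (a repeated sub-call is expanded the first time; later identical calls just restate its return value):
go(n=9)
  go(n=8)
    go(n=7)
      go(n=6)
        go(n=5)
          go(n=4)
            go(n=3)
              go(n=2)
                go(n=1)
                -> return 1
                go(n=0)
                -> return 0
              -> return 1
              go(n=1)
              -> return 1
            -> return 2
            go(n=2) -> return 1  (same call as traced above)
          -> return 3
          go(n=3) -> return 2  (same call as traced above)
        -> return 5
        go(n=4) -> return 3  (same call as traced above)
      -> return 8
      go(n=5) -> return 5  (same call as traced above)
    -> return 13
    go(n=6) -> return 8  (same call as traced above)
  -> return 21
  go(n=7) -> return 13  (same call as traced above)
-> return 34

cnt is incremented once per call, so count the calls in each subtree. Let C(n) = number of calls made by go(n).
C(0) = C(1) = 1 (base case, no recursion); C(n) = 1 + C(n - 1) + C(n - 2) otherwise.
C(2) = 1 + C(1) + C(0) = 1 + 1 + 1 = 3
C(3) = 1 + C(2) + C(1) = 1 + 3 + 1 = 5
C(4) = 1 + C(3) + C(2) = 1 + 5 + 3 = 9
C(5) = 1 + C(4) + C(3) = 1 + 9 + 5 = 15
C(6) = 1 + C(5) + C(4) = 1 + 15 + 9 = 25
C(7) = 1 + C(6) + C(5) = 1 + 25 + 15 = 41
C(8) = 1 + C(7) + C(6) = 1 + 41 + 25 = 67
C(9) = 1 + C(8) + C(7) = 1 + 67 + 41 = 109
cnt = C(9) = 109

Final answer: 109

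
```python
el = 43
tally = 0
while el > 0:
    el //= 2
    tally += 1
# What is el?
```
Trace:
  el=43
  el=43, tally=0
  el=21, tally=1
  el=10, tally=2
  el=5, tally=3
  el=2, tally=4
  el=1, tally=5
  el=0, tally=6

Final answer: 0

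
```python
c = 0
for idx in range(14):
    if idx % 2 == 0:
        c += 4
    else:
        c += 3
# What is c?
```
Trace:
  c=0
  c=4, idx=0
  c=7, idx=1
  c=11, idx=2
  c=14, idx=3
  c=18, idx=4
  c=21, idx=5
  c=25, idx=6
  c=28, idx=7
  c=32, idx=8
  c=35, idx=9
  c=39, idx=10
  c=42, idx=11
  c=46, idx=12
  c=49, idx=13

Final answer: 49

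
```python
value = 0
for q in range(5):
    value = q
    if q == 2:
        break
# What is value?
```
Trace:
  value=0
  value=0, q=0
  value=1, q=1
  value=2, q=2

Final answer: 2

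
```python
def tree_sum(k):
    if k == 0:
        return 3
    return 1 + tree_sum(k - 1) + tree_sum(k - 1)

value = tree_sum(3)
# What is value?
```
Call trace (a repeated sub-call is expanded the first time; later identical calls just restate its return value):
tree_sum(k=3)
  tree_sum(k=2)
    tree_sum(k=1)
      tree_sum(k=0)
      -> return 3
      tree_sum(k=0)
      -> return 3
    -> return 7
    tree_sum(k=1) -> return 7  (same call as traced above)
  -> return 15
  tree_sum(k=2) -> return 15  (same call as traced above)
-> return 31

Final answer: 31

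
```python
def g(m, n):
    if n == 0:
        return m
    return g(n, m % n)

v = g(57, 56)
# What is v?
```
Call trace:
g(m=57, n=56)
  g(m=56, n=1)
    g(m=1, n=0)
    -> return 1
  -> return 1
-> return 1

Final answer: 1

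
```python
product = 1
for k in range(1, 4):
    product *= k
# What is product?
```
Trace:
  product=1
  product=1, k=1
  product=2, k=2
  product=6, k=3

Final answer: 6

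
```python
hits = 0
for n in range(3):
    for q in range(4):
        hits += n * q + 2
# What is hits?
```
Trace:
  hits=0
  hits=2, n=0, q=0
  hits=4, n=0, q=1
  hits=6, n=0, q=2
  hits=8, n=0, q=3
  hits=10, n=1, q=0
  hits=13, n=1, q=1
  hits=17, n=1, q=2
  hits=22, n=1, q=3
  hits=24, n=2, q=0
  hits=28, n=2, q=1
  hits=34, n=2, q=2
  hits=42, n=2, q=3

Final answer: 42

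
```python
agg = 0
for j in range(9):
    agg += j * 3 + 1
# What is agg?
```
Trace:
  agg=0
  agg=1, j=0
  agg=5, j=1
  agg=12, j=2
  agg=22, j=3
  agg=35, j=4
  agg=51, j=5
  agg=70, j=6
  agg=92, j=7
  agg=117, j=8

Final answer: 117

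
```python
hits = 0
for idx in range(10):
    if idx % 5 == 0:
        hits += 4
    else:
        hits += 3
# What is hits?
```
Trace:
  hits=0
  hits=4, idx=0
  hits=7, idx=1
  hits=10, idx=2
  hits=13, idx=3
  hits=16, idx=4
  hits=20, idx=5
  hits=23, idx=6
  hits=26, idx=7
  hits=29, idx=8
  hits=32, idx=9

Final answer: 32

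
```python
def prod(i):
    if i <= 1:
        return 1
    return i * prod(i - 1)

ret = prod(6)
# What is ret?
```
Call trace:
prod(i=6)
  prod(i=5)
    prod(i=4)
      prod(i=3)
        prod(i=2)
          prod(i=1)
          -> return 1
        -> return 2
      -> return 6
    -> return 24
  -> return 120
-> return 720

Final answer: 720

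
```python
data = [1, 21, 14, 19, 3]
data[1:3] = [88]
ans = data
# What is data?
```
Trace:
  data=[1, 21, 14, 19, 3]
  data=[1, 88, 19, 3]
  data=[1, 88, 19, 3], ans=[1, 88, 19, 3]

Final answer: [1, 88, 19, 3]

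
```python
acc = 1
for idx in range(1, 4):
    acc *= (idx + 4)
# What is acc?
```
Trace:
  acc=1
  acc=5, idx=1
  acc=30, idx=2
  acc=210, idx=3

Final answer: 210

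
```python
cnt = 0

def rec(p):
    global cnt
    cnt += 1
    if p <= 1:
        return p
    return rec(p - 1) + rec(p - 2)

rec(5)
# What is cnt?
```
Call trace (a repeated sub-call is expanded the first time; later identical calls just restate its return value):
rec(p=5)
  rec(p=4)
    rec(p=3)
      rec(p=2)
        rec(p=1)
        -> return 1
        rec(p=0)
        -> return 0
      -> return 1
      rec(p=1)
      -> return 1
    -> return 2
    rec(p=2) -> return 1  (same call as traced above)
  -> return 3
  rec(p=3) -> return 2  (same call as traced above)
-> return 5

cnt is incremented once per call, so count the calls in each subtree. Let C(p) = number of calls made by rec(p).
C(0) = C(1) = 1 (base case, no recursion); C(p) = 1 + C(p - 1) + C(p - 2) otherwise.
C(2) = 1 + C(1) + C(0) = 1 + 1 + 1 = 3
C(3) = 1 + C(2) + C(1) = 1 + 3 + 1 = 5
C(4) = 1 + C(3) + C(2) = 1 + 5 + 3 = 9
C(5) = 1 + C(4) + C(3) = 1 + 9 + 5 = 15
cnt = C(5) = 15

Final answer: 15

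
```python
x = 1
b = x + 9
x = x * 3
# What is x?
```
Trace:
  x=1
  x=1, b=10
  x=3, b=10

Final answer: 3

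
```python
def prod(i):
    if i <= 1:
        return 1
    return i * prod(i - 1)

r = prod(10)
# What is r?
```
Call trace:
prod(i=10)
  prod(i=9)
    prod(i=8)
      prod(i=7)
        prod(i=6)
          prod(i=5)
            prod(i=4)
              prod(i=3)
                prod(i=2)
                  prod(i=1)
                  -> return 1
                -> return 2
              -> return 6
            -> return 24
          -> return 120
        -> return 720
      -> return 5040
    -> return 40320
  -> return 362880
-> return 3628800

Final answer: 3628800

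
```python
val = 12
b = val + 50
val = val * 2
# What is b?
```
Trace:
  val=12
  val=12, b=62
  val=24, b=62

Final answer: 62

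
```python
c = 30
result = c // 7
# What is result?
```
Trace:
  c=30
  c=30, result=4

Final answer: 4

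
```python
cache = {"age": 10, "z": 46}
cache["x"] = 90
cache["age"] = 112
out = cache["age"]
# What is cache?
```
Trace:
  cache={'age': 10, 'z': 46}
  cache={'age': 10, 'z': 46, 'x': 90}
  cache={'age': 112, 'z': 46, 'x': 90}
  cache={'age': 112, 'z': 46, 'x': 90}, out=112

Final answer: {'age': 112, 'z': 46, 'x': 90}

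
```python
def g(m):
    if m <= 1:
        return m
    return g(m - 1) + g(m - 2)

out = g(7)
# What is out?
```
Call trace (a repeated sub-call is expanded the first time; later identical calls just restate its return value):
g(m=7)
  g(m=6)
    g(m=5)
      g(m=4)
        g(m=3)
          g(m=2)
            g(m=1)
            -> return 1
            g(m=0)
            -> return 0
          -> return 1
          g(m=1)
          -> return 1
        -> return 2
        g(m=2) -> return 1  (same call as traced above)
      -> return 3
      g(m=3) -> return 2  (same call as traced above)
    -> return 5
    g(m=4) -> return 3  (same call as traced above)
  -> return 8
  g(m=5) -> return 5  (same call as traced above)
-> return 13

Final answer: 13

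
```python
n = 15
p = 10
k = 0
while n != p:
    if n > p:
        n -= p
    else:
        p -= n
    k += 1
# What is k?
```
Trace:
  n=15
  n=15, p=10
  n=15, p=10, k=0
  n=5, p=10, k=1
  n=5, p=5, k=2

Final answer: 2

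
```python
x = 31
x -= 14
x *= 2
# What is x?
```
Trace:
  x=31
  x=17
  x=34

Final answer: 34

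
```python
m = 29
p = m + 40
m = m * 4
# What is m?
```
Trace:
  m=29
  m=29, p=69
  m=116, p=69

Final answer: 116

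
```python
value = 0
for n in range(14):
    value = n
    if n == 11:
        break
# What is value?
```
Trace:
  value=0
  value=0, n=0
  value=1, n=1
  value=2, n=2
  value=3, n=3
  value=4, n=4
  value=5, n=5
  value=6, n=6
  value=7, n=7
  value=8, n=8
  value=9, n=9
  value=10, n=10
  value=11, n=11

Final answer: 11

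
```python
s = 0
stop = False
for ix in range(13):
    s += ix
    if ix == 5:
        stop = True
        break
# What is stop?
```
Trace:
  s=0
  s=0, stop=False
  s=0, stop=False, ix=0
  s=1, stop=False, ix=1
  s=3, stop=False, ix=2
  s=6, stop=False, ix=3
  s=10, stop=False, ix=4
  s=15, stop=True, ix=5

Final answer: True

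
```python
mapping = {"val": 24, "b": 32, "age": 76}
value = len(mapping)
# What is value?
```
Trace:
  mapping={'val': 24, 'b': 32, 'age': 76}
  mapping={'val': 24, 'b': 32, 'age': 76}, value=3

Final answer: 3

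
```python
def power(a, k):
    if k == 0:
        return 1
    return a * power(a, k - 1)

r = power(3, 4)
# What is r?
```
Call trace:
power(a=3, k=4)
  power(a=3, k=3)
    power(a=3, k=2)
      power(a=3, k=1)
        power(a=3, k=0)
        -> return 1
      -> return 3
    -> return 9
  -> return 27
-> return 81

Final answer: 81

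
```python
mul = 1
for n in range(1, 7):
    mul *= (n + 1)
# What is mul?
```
Trace:
  mul=1
  mul=2, n=1
  mul=6, n=2
  mul=24, n=3
  mul=120, n=4
  mul=720, n=5
  mul=5040, n=6

Final answer: 5040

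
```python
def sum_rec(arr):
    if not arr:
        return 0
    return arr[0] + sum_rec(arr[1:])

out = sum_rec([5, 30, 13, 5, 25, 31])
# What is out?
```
Call trace:
sum_rec(arr=[5, 30, 13, 5, 25, 31])
  sum_rec(arr=[30, 13, 5, 25, 31])
    sum_rec(arr=[13, 5, 25, 31])
      sum_rec(arr=[5, 25, 31])
        sum_rec(arr=[25, 31])
          sum_rec(arr=[31])
            sum_rec(arr=[])
            -> return 0
          -> return 31
        -> return 56
      -> return 61
    -> return 74
  -> return 104
-> return 109

Final answer: 109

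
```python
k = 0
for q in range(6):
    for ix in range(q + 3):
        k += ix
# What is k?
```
Trace:
  k=0
  k=0, q=0, ix=0
  k=1, q=0, ix=1
  k=3, q=0, ix=2
  k=3, q=1, ix=0
  k=4, q=1, ix=1
  k=6, q=1, ix=2
  k=9, q=1, ix=3
  k=9, q=2, ix=0
  k=10, q=2, ix=1
  k=12, q=2, ix=2
  k=15, q=2, ix=3
  k=19, q=2, ix=4
  k=19, q=3, ix=0
  k=20, q=3, ix=1
  k=22, q=3, ix=2
  k=25, q=3, ix=3
  k=29, q=3, ix=4
  k=34, q=3, ix=5
  k=34, q=4, ix=0
  k=35, q=4, ix=1
  k=37, q=4, ix=2
  k=40, q=4, ix=3
  k=44, q=4, ix=4
  k=49, q=4, ix=5
  k=55, q=4, ix=6
  k=55, q=5, ix=0
  k=56, q=5, ix=1
  k=58, q=5, ix=2
  k=61, q=5, ix=3
  k=65, q=5, ix=4
  k=70, q=5, ix=5
  k=76, q=5, ix=6
  k=83, q=5, ix=7

Final answer: 83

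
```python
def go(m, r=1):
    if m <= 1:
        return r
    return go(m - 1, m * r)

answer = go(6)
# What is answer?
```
Call trace:
go(m=6, r=1)
  go(m=5, r=6)
    go(m=4, r=30)
      go(m=3, r=120)
        go(m=2, r=360)
          go(m=1, r=720)
          -> return 720
        -> return 720
      -> return 720
    -> return 720
  -> return 720
-> return 720

Final answer: 720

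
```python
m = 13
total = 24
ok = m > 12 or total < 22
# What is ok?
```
Trace:
  m=13
  m=13, total=24
  m=13, total=24, ok=True

Final answer: True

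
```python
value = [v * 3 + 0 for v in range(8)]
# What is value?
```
Trace:
  v=0
  v=1
  v=2
  v=3
  v=4
  v=5
  v=6
  v=7
  value=[0, 3, 6, 9, 12, 15, 18, 21]

Final answer: [0, 3, 6, 9, 12, 15, 18, 21]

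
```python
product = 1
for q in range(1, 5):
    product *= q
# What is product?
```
Trace:
  product=1
  product=1, q=1
  product=2, q=2
  product=6, q=3
  product=24, q=4

Final answer: 24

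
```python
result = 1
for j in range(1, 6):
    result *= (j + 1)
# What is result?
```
Trace:
  result=1
  result=2, j=1
  result=6, j=2
  result=24, j=3
  result=120, j=4
  result=720, j=5

Final answer: 720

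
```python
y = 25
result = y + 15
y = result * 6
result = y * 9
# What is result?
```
Trace:
  y=25
  y=25, result=40
  y=240, result=40
  y=240, result=2160

Final answer: 2160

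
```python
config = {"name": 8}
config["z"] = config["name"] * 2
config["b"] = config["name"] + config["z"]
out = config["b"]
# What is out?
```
Trace:
  config={'name': 8}
  config={'name': 8, 'z': 16}
  config={'name': 8, 'z': 16, 'b': 24}
  config={'name': 8, 'z': 16, 'b': 24}, out=24

Final answer: 24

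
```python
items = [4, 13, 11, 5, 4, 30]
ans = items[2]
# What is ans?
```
Trace:
  items=[4, 13, 11, 5, 4, 30]
  items=[4, 13, 11, 5, 4, 30], ans=11

Final answer: 11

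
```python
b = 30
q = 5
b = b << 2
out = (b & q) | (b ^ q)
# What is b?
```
Trace:
  b=30
  b=30, q=5
  b=120, q=5
  b=120, q=5, out=125

Final answer: 120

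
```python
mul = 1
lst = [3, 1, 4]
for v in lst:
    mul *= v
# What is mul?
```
Trace:
  mul=1
  mul=3, v=3
  mul=3, v=1
  mul=12, v=4

Final answer: 12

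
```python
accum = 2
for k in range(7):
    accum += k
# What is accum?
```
Trace:
  accum=2
  accum=2, k=0
  accum=3, k=1
  accum=5, k=2
  accum=8, k=3
  accum=12, k=4
  accum=17, k=5
  accum=23, k=6

Final answer: 23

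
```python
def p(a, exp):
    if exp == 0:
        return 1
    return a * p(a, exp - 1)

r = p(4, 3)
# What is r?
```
Call trace:
p(a=4, exp=3)
  p(a=4, exp=2)
    p(a=4, exp=1)
      p(a=4, exp=0)
      -> return 1
    -> return 4
  -> return 16
-> return 64

Final answer: 64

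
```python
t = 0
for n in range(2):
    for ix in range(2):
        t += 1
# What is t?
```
Trace:
  t=0
  t=1, n=0, ix=0
  t=2, n=0, ix=1
  t=3, n=1, ix=0
  t=4, n=1, ix=1

Final answer: 4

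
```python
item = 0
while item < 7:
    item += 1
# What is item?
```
Trace:
  item=0
  item=1
  item=2
  item=3
  item=4
  item=5
  item=6
  item=7

Final answer: 7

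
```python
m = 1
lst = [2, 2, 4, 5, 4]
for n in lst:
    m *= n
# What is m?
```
Trace:
  m=1
  m=2, n=2
  m=4, n=2
  m=16, n=4
  m=80, n=5
  m=320, n=4

Final answer: 320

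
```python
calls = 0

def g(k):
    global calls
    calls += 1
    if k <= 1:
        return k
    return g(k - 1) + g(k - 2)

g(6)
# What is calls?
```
Call trace (a repeated sub-call is expanded the first time; later identical calls just restate its return value):
g(k=6)
  g(k=5)
    g(k=4)
      g(k=3)
        g(k=2)
          g(k=1)
          -> return 1
          g(k=0)
          -> return 0
        -> return 1
        g(k=1)
        -> return 1
      -> return 2
      g(k=2) -> return 1  (same call as traced above)
    -> return 3
    g(k=3) -> return 2  (same call as traced above)
  -> return 5
  g(k=4) -> return 3  (same call as traced above)
-> return 8

calls is incremented once per call, so count the calls in each subtree. Let C(k) = number of calls made by g(k).
C(0) = C(1) = 1 (base case, no recursion); C(k) = 1 + C(k - 1) + C(k - 2) otherwise.
C(2) = 1 + C(1) + C(0) = 1 + 1 + 1 = 3
C(3) = 1 + C(2) + C(1) = 1 + 3 + 1 = 5
C(4) = 1 + C(3) + C(2) = 1 + 5 + 3 = 9
C(5) = 1 + C(4) + C(3) = 1 + 9 + 5 = 15
C(6) = 1 + C(5) + C(4) = 1 + 15 + 9 = 25
calls = C(6) = 25

Final answer: 25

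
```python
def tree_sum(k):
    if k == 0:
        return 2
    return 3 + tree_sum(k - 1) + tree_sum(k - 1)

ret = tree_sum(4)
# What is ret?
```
Call trace (a repeated sub-call is expanded the first time; later identical calls just restate its return value):
tree_sum(k=4)
  tree_sum(k=3)
    tree_sum(k=2)
      tree_sum(k=1)
        tree_sum(k=0)
        -> return 2
        tree_sum(k=0)
        -> return 2
      -> return 7
      tree_sum(k=1) -> return 7  (same call as traced above)
    -> return 17
    tree_sum(k=2) -> return 17  (same call as traced above)
  -> return 37
  tree_sum(k=3) -> return 37  (same call as traced above)
-> return 77

Final answer: 77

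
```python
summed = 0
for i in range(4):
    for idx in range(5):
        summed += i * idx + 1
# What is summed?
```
Trace:
  summed=0
  summed=1, i=0, idx=0
  summed=2, i=0, idx=1
  summed=3, i=0, idx=2
  summed=4, i=0, idx=3
  summed=5, i=0, idx=4
  summed=6, i=1, idx=0
  summed=8, i=1, idx=1
  summed=11, i=1, idx=2
  summed=15, i=1, idx=3
  summed=20, i=1, idx=4
  summed=21, i=2, idx=0
  summed=24, i=2, idx=1
  summed=29, i=2, idx=2
  summed=36, i=2, idx=3
  summed=45, i=2, idx=4
  summed=46, i=3, idx=0
  summed=50, i=3, idx=1
  summed=57, i=3, idx=2
  summed=67, i=3, idx=3
  summed=80, i=3, idx=4

Final answer: 80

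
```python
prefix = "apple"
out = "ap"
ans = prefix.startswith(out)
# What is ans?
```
Trace:
  prefix='apple'
  prefix='apple', out='ap'
  prefix='apple', out='ap', ans=True

Final answer: True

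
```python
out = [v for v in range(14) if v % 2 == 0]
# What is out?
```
Trace:
  v=0
  v=1
  v=2
  v=3
  v=4
  v=5
  v=6
  v=7
  v=8
  v=9
  v=10
  v=11
  v=12
  v=13
  out=[0, 2, 4, 6, 8, 10, 12]

Final answer: [0, 2, 4, 6, 8, 10, 12]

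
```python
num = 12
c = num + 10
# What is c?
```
Trace:
  num=12
  num=12, c=22

Final answer: 22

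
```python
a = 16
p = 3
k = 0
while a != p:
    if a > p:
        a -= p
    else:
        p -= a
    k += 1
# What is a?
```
Trace:
  a=16
  a=16, p=3
  a=16, p=3, k=0
  a=13, p=3, k=1
  a=10, p=3, k=2
  a=7, p=3, k=3
  a=4, p=3, k=4
  a=1, p=3, k=5
  a=1, p=2, k=6
  a=1, p=1, k=7

Final answer: 1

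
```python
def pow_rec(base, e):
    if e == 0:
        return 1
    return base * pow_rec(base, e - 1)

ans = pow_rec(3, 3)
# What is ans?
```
Call trace:
pow_rec(base=3, e=3)
  pow_rec(base=3, e=2)
    pow_rec(base=3, e=1)
      pow_rec(base=3, e=0)
      -> return 1
    -> return 3
  -> return 9
-> return 27

Final answer: 27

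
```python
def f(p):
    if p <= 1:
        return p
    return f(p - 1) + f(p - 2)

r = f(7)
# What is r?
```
Call trace (a repeated sub-call is expanded the first time; later identical calls just restate its return value):
f(p=7)
  f(p=6)
    f(p=5)
      f(p=4)
        f(p=3)
          f(p=2)
            f(p=1)
            -> return 1
            f(p=0)
            -> return 0
          -> return 1
          f(p=1)
          -> return 1
        -> return 2
        f(p=2) -> return 1  (same call as traced above)
      -> return 3
      f(p=3) -> return 2  (same call as traced above)
    -> return 5
    f(p=4) -> return 3  (same call as traced above)
  -> return 8
  f(p=5) -> return 5  (same call as traced above)
-> return 13

Final answer: 13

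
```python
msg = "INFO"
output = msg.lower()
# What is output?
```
Trace:
  msg='INFO'
  msg='INFO', output='info'

Final answer: 'info'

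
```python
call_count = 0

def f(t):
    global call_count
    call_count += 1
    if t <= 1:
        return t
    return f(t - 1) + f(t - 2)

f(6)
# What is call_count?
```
Call trace (a repeated sub-call is expanded the first time; later identical calls just restate its return value):
f(t=6)
  f(t=5)
    f(t=4)
      f(t=3)
        f(t=2)
          f(t=1)
          -> return 1
          f(t=0)
          -> return 0
        -> return 1
        f(t=1)
        -> return 1
      -> return 2
      f(t=2) -> return 1  (same call as traced above)
    -> return 3
    f(t=3) -> return 2  (same call as traced above)
  -> return 5
  f(t=4) -> return 3  (same call as traced above)
-> return 8

call_count is incremented once per call, so count the calls in each subtree. Let C(t) = number of calls made by f(t).
C(0) = C(1) = 1 (base case, no recursion); C(t) = 1 + C(t - 1) + C(t - 2) otherwise.
C(2) = 1 + C(1) + C(0) = 1 + 1 + 1 = 3
C(3) = 1 + C(2) + C(1) = 1 + 3 + 1 = 5
C(4) = 1 + C(3) + C(2) = 1 + 5 + 3 = 9
C(5) = 1 + C(4) + C(3) = 1 + 9 + 5 = 15
C(6) = 1 + C(5) + C(4) = 1 + 15 + 9 = 25
call_count = C(6) = 25

Final answer: 25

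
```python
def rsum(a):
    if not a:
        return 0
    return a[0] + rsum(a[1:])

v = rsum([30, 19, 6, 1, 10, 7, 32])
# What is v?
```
Call trace:
rsum(a=[30, 19, 6, 1, 10, 7, 32])
  rsum(a=[19, 6, 1, 10, 7, 32])
    rsum(a=[6, 1, 10, 7, 32])
      rsum(a=[1, 10, 7, 32])
        rsum(a=[10, 7, 32])
          rsum(a=[7, 32])
            rsum(a=[32])
              rsum(a=[])
              -> return 0
            -> return 32
          -> return 39
        -> return 49
      -> return 50
    -> return 56
  -> return 75
-> return 105

Final answer: 105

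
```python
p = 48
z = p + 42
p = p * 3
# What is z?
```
Trace:
  p=48
  p=48, z=90
  p=144, z=90

Final answer: 90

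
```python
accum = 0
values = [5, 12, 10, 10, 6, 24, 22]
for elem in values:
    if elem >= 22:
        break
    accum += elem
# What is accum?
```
Trace:
  accum=0
  accum=5, elem=5
  accum=17, elem=12
  accum=27, elem=10
  accum=37, elem=10
  accum=43, elem=6
  accum=43, elem=24

Final answer: 43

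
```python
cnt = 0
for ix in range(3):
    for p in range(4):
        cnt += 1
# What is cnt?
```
Trace:
  cnt=0
  cnt=1, ix=0, p=0
  cnt=2, ix=0, p=1
  cnt=3, ix=0, p=2
  cnt=4, ix=0, p=3
  cnt=5, ix=1, p=0
  cnt=6, ix=1, p=1
  cnt=7, ix=1, p=2
  cnt=8, ix=1, p=3
  cnt=9, ix=2, p=0
  cnt=10, ix=2, p=1
  cnt=11, ix=2, p=2
  cnt=12, ix=2, p=3

Final answer: 12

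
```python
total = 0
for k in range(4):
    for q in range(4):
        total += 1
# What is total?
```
Trace:
  total=0
  total=1, k=0, q=0
  total=2, k=0, q=1
  total=3, k=0, q=2
  total=4, k=0, q=3
  total=5, k=1, q=0
  total=6, k=1, q=1
  total=7, k=1, q=2
  total=8, k=1, q=3
  total=9, k=2, q=0
  total=10, k=2, q=1
  total=11, k=2, q=2
  total=12, k=2, q=3
  total=13, k=3, q=0
  total=14, k=3, q=1
  total=15, k=3, q=2
  total=16, k=3, q=3

Final answer: 16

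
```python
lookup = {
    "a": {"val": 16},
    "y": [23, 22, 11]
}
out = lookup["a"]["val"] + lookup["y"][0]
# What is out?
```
Trace:
  lookup={'a': {'val': 16}, 'y': [23, 22, 11]}
  lookup={'a': {'val': 16}, 'y': [23, 22, 11]}, out=39

Final answer: 39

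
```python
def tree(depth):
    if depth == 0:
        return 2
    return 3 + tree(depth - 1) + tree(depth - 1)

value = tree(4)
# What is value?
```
Call trace (a repeated sub-call is expanded the first time; later identical calls just restate its return value):
tree(depth=4)
  tree(depth=3)
    tree(depth=2)
      tree(depth=1)
        tree(depth=0)
        -> return 2
        tree(depth=0)
        -> return 2
      -> return 7
      tree(depth=1) -> return 7  (same call as traced above)
    -> return 17
    tree(depth=2) -> return 17  (same call as traced above)
  -> return 37
  tree(depth=3) -> return 37  (same call as traced above)
-> return 77

Final answer: 77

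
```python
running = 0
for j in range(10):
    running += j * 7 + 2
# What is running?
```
Trace:
  running=0
  running=2, j=0
  running=11, j=1
  running=27, j=2
  running=50, j=3
  running=80, j=4
  running=117, j=5
  running=161, j=6
  running=212, j=7
  running=270, j=8
  running=335, j=9

Final answer: 335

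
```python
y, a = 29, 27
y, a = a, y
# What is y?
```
Trace:
  y=29, a=27
  y=27, a=29

Final answer: 27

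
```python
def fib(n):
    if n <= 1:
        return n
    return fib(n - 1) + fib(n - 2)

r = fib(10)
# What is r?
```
Call trace (a repeated sub-call is expanded the first time; later identical calls just restate its return value):
fib(n=10)
  fib(n=9)
    fib(n=8)
      fib(n=7)
        fib(n=6)
          fib(n=5)
            fib(n=4)
              fib(n=3)
                fib(n=2)
                  fib(n=1)
                  -> return 1
                  fib(n=0)
                  -> return 0
                -> return 1
                fib(n=1)
                -> return 1
              -> return 2
              fib(n=2) -> return 1  (same call as traced above)
            -> return 3
            fib(n=3) -> return 2  (same call as traced above)
          -> return 5
          fib(n=4) -> return 3  (same call as traced above)
        -> return 8
        fib(n=5) -> return 5  (same call as traced above)
      -> return 13
      fib(n=6) -> return 8  (same call as traced above)
    -> return 21
    fib(n=7) -> return 13  (same call as traced above)
  -> return 34
  fib(n=8) -> return 21  (same call as traced above)
-> return 55

Final answer: 55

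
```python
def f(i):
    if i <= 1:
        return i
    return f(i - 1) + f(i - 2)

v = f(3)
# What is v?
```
Call trace:
f(i=3)
  f(i=2)
    f(i=1)
    -> return 1
    f(i=0)
    -> return 0
  -> return 1
  f(i=1)
  -> return 1
-> return 2

Final answer: 2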